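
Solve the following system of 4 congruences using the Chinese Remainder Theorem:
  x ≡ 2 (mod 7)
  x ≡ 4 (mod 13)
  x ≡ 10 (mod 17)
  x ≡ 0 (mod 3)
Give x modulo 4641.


Product of moduli M = 7 · 13 · 17 · 3 = 4641.
Merge one congruence at a time:
  Start: x ≡ 2 (mod 7).
  Combine with x ≡ 4 (mod 13); new modulus lcm = 91.
    Write x = 2 + 7·t and substitute into x ≡ 4 (mod 13): 7·t ≡ 4 − 2 = 2 (mod 13).
    The inverse of 7 mod 13 is 2 (since 7·2 = 14 = 1·13 + 1), so t ≡ 2·2 = 4 ≡ 4 (mod 13).
    Then x = 2 + 7·4 = 30, valid modulo lcm(7, 13) = 91: x ≡ 30 (mod 91).
  Combine with x ≡ 10 (mod 17); new modulus lcm = 1547.
    Write x = 30 + 91·t and substitute into x ≡ 10 (mod 17): 91·t ≡ 10 − 30 = -20 (mod 17).
    Reduce coefficients mod 17: 6·t ≡ 14 (mod 17).
    The inverse of 6 mod 17 is 3 (since 6·3 = 18 = 1·17 + 1), so t ≡ 3·14 = 42 ≡ 8 (mod 17).
    Then x = 30 + 91·8 = 758, valid modulo lcm(91, 17) = 1547: x ≡ 758 (mod 1547).
  Combine with x ≡ 0 (mod 3); new modulus lcm = 4641.
    Write x = 758 + 1547·t and substitute into x ≡ 0 (mod 3): 1547·t ≡ 0 − 758 = -758 (mod 3).
    Reduce coefficients mod 3: 2·t ≡ 1 (mod 3).
    The inverse of 2 mod 3 is 2 (since 2·2 = 4 = 1·3 + 1), so t ≡ 2·1 = 2 ≡ 2 (mod 3).
    Then x = 758 + 1547·2 = 3852, valid modulo lcm(1547, 3) = 4641: x ≡ 3852 (mod 4641).
Verify against each original: 3852 mod 7 = 2, 3852 mod 13 = 4, 3852 mod 17 = 10, 3852 mod 3 = 0.

x ≡ 3852 (mod 4641).


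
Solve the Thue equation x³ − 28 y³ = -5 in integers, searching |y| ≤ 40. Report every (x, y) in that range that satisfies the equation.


The equation is x³ - 28y³ = -5. For fixed y, x³ = 28·y³ − 5, so a solution requires the RHS to be a perfect cube.
Strategy: iterate y from -40 to 40, compute RHS = 28·y³ − 5, and check whether it is a (positive or negative) perfect cube.
Check small values of y:
  y = 0: RHS = -5 is not a perfect cube.
  y = 1: RHS = 23 is not a perfect cube.
  y = -1: RHS = -33 is not a perfect cube.
  y = 2: RHS = 219 is not a perfect cube.
  y = -2: RHS = -229 is not a perfect cube.
  y = 3: RHS = 751 is not a perfect cube.
  y = -3: RHS = -761 is not a perfect cube.
Continuing the search up to |y| = 40 finds no solutions either.
No (x, y) in the scanned range satisfies the equation.

No integer solutions with |y| ≤ 40.


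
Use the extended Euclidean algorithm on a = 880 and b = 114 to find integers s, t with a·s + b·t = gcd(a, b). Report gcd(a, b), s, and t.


Euclidean algorithm on (880, 114) — divide until remainder is 0:
  880 = 7 · 114 + 82
  114 = 1 · 82 + 32
  82 = 2 · 32 + 18
  32 = 1 · 18 + 14
  18 = 1 · 14 + 4
  14 = 3 · 4 + 2
  4 = 2 · 2 + 0
gcd(880, 114) = 2.
Track Bezout coefficients alongside the remainders: start with r₀ = 880 = a·1 + b·0 (s = 1, t = 0) and r₁ = 114 = a·0 + b·1 (s = 0, t = 1); each new remainder r_{k+1} = r_{k-1} − q_k·r_k inherits s_{k+1} = s_{k-1} − q_k·s_k, t_{k+1} = t_{k-1} − q_k·t_k, so r_k = a·s_k + b·t_k at every step:
  q = 7: r = 82, s = 1 − 7·0 = 1, t = 0 − 7·1 = -7  (check: 880·1 + 114·(-7) = 82)
  q = 1: r = 32, s = 0 − 1·1 = -1, t = 1 − 1·(-7) = 8  (check: 880·(-1) + 114·8 = 32)
  q = 2: r = 18, s = 1 − 2·(-1) = 3, t = -7 − 2·8 = -23  (check: 880·3 + 114·(-23) = 18)
  q = 1: r = 14, s = -1 − 1·3 = -4, t = 8 − 1·(-23) = 31  (check: 880·(-4) + 114·31 = 14)
  q = 1: r = 4, s = 3 − 1·(-4) = 7, t = -23 − 1·31 = -54  (check: 880·7 + 114·(-54) = 4)
  q = 3: r = 2, s = -4 − 3·7 = -25, t = 31 − 3·(-54) = 193  (check: 880·(-25) + 114·193 = 2)
The row with r = 2 (the gcd) gives the Bezout coefficients s = -25, t = 193.
Result: 880 · (-25) + 114 · (193) = 2.

gcd(880, 114) = 2; s = -25, t = 193 (check: 880·(-25) + 114·193 = 2).


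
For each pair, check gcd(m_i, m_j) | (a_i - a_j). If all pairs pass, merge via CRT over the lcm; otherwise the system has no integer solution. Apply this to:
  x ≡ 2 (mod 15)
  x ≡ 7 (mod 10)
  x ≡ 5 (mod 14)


Moduli 15, 10, 14 are not pairwise coprime, so CRT works modulo lcm(m_i) when all pairwise compatibility conditions hold.
Pairwise compatibility: gcd(m_i, m_j) must divide a_i - a_j for every pair.
Merge one congruence at a time:
  Start: x ≡ 2 (mod 15).
  Combine with x ≡ 7 (mod 10): gcd(15, 10) = 5; 7 - 2 = 5, which IS divisible by 5, so compatible.
    Write x = 2 + 15·t and substitute into x ≡ 7 (mod 10): 15·t ≡ 7 − 2 = 5 (mod 10).
    Divide the congruence (and modulus) by g = 5: 3·t ≡ 1 (mod 2).
    Reduce coefficients mod 2: 1·t ≡ 1 (mod 2).
    So t ≡ 1 (mod 2).
    Then x = 2 + 15·1 = 17, valid modulo lcm(15, 10) = 30: x ≡ 17 (mod 30).
  Combine with x ≡ 5 (mod 14): gcd(30, 14) = 2; 5 - 17 = -12, which IS divisible by 2, so compatible.
    Write x = 17 + 30·t and substitute into x ≡ 5 (mod 14): 30·t ≡ 5 − 17 = -12 (mod 14).
    Divide the congruence (and modulus) by g = 2: 15·t ≡ -6 (mod 7).
    Reduce coefficients mod 7: 1·t ≡ 1 (mod 7).
    So t ≡ 1 (mod 7).
    Then x = 17 + 30·1 = 47, valid modulo lcm(30, 14) = 210: x ≡ 47 (mod 210).
Verify: 47 mod 15 = 2, 47 mod 10 = 7, 47 mod 14 = 5.

x ≡ 47 (mod 210).


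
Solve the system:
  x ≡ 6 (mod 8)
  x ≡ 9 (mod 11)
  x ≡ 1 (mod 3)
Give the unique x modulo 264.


Moduli 8, 11, 3 are pairwise coprime; by CRT there is a unique solution modulo M = 8 · 11 · 3 = 264.
Solve pairwise, accumulating the modulus:
  Start with x ≡ 6 (mod 8).
  Combine with x ≡ 9 (mod 11): since gcd(8, 11) = 1, we get a unique residue mod 88.
    Write x = 6 + 8·t and substitute into x ≡ 9 (mod 11): 8·t ≡ 9 − 6 = 3 (mod 11).
    The inverse of 8 mod 11 is 7 (since 8·7 = 56 = 5·11 + 1), so t ≡ 7·3 = 21 ≡ 10 (mod 11).
    Then x = 6 + 8·10 = 86, valid modulo lcm(8, 11) = 88: x ≡ 86 (mod 88).
  Combine with x ≡ 1 (mod 3): since gcd(88, 3) = 1, we get a unique residue mod 264.
    Write x = 86 + 88·t and substitute into x ≡ 1 (mod 3): 88·t ≡ 1 − 86 = -85 (mod 3).
    Reduce coefficients mod 3: 1·t ≡ 2 (mod 3).
    So t ≡ 2 (mod 3).
    Then x = 86 + 88·2 = 262, valid modulo lcm(88, 3) = 264: x ≡ 262 (mod 264).
Verify: 262 mod 8 = 6 ✓, 262 mod 11 = 9 ✓, 262 mod 3 = 1 ✓.

x ≡ 262 (mod 264).


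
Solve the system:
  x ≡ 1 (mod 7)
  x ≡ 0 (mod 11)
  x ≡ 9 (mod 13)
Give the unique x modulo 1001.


Moduli 7, 11, 13 are pairwise coprime; by CRT there is a unique solution modulo M = 7 · 11 · 13 = 1001.
Solve pairwise, accumulating the modulus:
  Start with x ≡ 1 (mod 7).
  Combine with x ≡ 0 (mod 11): since gcd(7, 11) = 1, we get a unique residue mod 77.
    Write x = 1 + 7·t and substitute into x ≡ 0 (mod 11): 7·t ≡ 0 − 1 = -1 (mod 11).
    Reduce coefficients mod 11: 7·t ≡ 10 (mod 11).
    The inverse of 7 mod 11 is 8 (since 7·8 = 56 = 5·11 + 1), so t ≡ 8·10 = 80 ≡ 3 (mod 11).
    Then x = 1 + 7·3 = 22, valid modulo lcm(7, 11) = 77: x ≡ 22 (mod 77).
  Combine with x ≡ 9 (mod 13): since gcd(77, 13) = 1, we get a unique residue mod 1001.
    Write x = 22 + 77·t and substitute into x ≡ 9 (mod 13): 77·t ≡ 9 − 22 = -13 (mod 13).
    Reduce coefficients mod 13: 12·t ≡ 0 (mod 13).
    The inverse of 12 mod 13 is 12 (since 12·12 = 144 = 11·13 + 1), so t ≡ 12·0 = 0 ≡ 0 (mod 13).
    Then x = 22 + 77·0 = 22, valid modulo lcm(77, 13) = 1001: x ≡ 22 (mod 1001).
Verify: 22 mod 7 = 1 ✓, 22 mod 11 = 0 ✓, 22 mod 13 = 9 ✓.

x ≡ 22 (mod 1001).


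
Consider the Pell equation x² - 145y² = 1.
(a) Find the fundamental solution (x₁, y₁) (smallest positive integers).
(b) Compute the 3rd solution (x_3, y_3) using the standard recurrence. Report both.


Step 1: Find the fundamental solution (x₁, y₁) of x² - 145y² = 1.
  Expand √145 as a continued fraction. a₀ = ⌊√145⌋ = 12; iterate m_{k+1} = d_k·a_k − m_k, d_{k+1} = (145 − m_{k+1}²)/d_k, a_{k+1} = ⌊(a₀ + m_{k+1})/d_{k+1}⌋ (starting m₀ = 0, d₀ = 1), with convergents p_k = a_k·p_{k-1} + p_{k-2}, q_k = a_k·q_{k-1} + q_{k-2} (p₋₁ = 1, q₋₁ = 0):
  k = 0: a₀ = 12; p₀/q₀ = 12/1; p₀² − 145·q₀² = 144 − 145 = -1.
  k = 1: m = 12, d = 1, a = ⌊(12 + 12)/1⌋ = 24; p/q = (24·12 + 1)/(24·1 + 0) = 289/24; p² − 145·q² = 83521 − 83520 = 1.
  The first convergent with p² − 145·q² = 1 gives the fundamental solution (x₁, y₁) = (289, 24).
Step 2: Apply the recurrence (x_{n+1}, y_{n+1}) = (x₁x_n + 145y₁y_n, x₁y_n + y₁x_n) repeatedly.
  From (x_1, y_1) = (289, 24): x_2 = 289·289 + 145·24·24 = 167041; y_2 = 289·24 + 24·289 = 13872.
  From (x_2, y_2) = (167041, 13872): x_3 = 289·167041 + 145·24·13872 = 96549409; y_3 = 289·13872 + 24·167041 = 8017992.
Step 3: Verify x_3² - 145·y_3² = 9321788378249281 - 9321788378249280 = 1 (should be 1). ✓

(x_1, y_1) = (289, 24); (x_3, y_3) = (96549409, 8017992).


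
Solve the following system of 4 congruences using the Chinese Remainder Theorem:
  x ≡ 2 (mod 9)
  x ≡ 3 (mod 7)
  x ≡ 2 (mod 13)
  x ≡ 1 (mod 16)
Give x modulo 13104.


Product of moduli M = 9 · 7 · 13 · 16 = 13104.
Merge one congruence at a time:
  Start: x ≡ 2 (mod 9).
  Combine with x ≡ 3 (mod 7); new modulus lcm = 63.
    Write x = 2 + 9·t and substitute into x ≡ 3 (mod 7): 9·t ≡ 3 − 2 = 1 (mod 7).
    Reduce coefficients mod 7: 2·t ≡ 1 (mod 7).
    The inverse of 2 mod 7 is 4 (since 2·4 = 8 = 1·7 + 1), so t ≡ 4·1 = 4 ≡ 4 (mod 7).
    Then x = 2 + 9·4 = 38, valid modulo lcm(9, 7) = 63: x ≡ 38 (mod 63).
  Combine with x ≡ 2 (mod 13); new modulus lcm = 819.
    Write x = 38 + 63·t and substitute into x ≡ 2 (mod 13): 63·t ≡ 2 − 38 = -36 (mod 13).
    Reduce coefficients mod 13: 11·t ≡ 3 (mod 13).
    The inverse of 11 mod 13 is 6 (since 11·6 = 66 = 5·13 + 1), so t ≡ 6·3 = 18 ≡ 5 (mod 13).
    Then x = 38 + 63·5 = 353, valid modulo lcm(63, 13) = 819: x ≡ 353 (mod 819).
  Combine with x ≡ 1 (mod 16); new modulus lcm = 13104.
    Write x = 353 + 819·t and substitute into x ≡ 1 (mod 16): 819·t ≡ 1 − 353 = -352 (mod 16).
    Reduce coefficients mod 16: 3·t ≡ 0 (mod 16).
    The inverse of 3 mod 16 is 11 (since 3·11 = 33 = 2·16 + 1), so t ≡ 11·0 = 0 ≡ 0 (mod 16).
    Then x = 353 + 819·0 = 353, valid modulo lcm(819, 16) = 13104: x ≡ 353 (mod 13104).
Verify against each original: 353 mod 9 = 2, 353 mod 7 = 3, 353 mod 13 = 2, 353 mod 16 = 1.

x ≡ 353 (mod 13104).


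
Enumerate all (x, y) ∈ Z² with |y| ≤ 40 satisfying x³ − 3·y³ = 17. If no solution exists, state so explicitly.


The equation is x³ - 3y³ = 17. For fixed y, x³ = 3·y³ + 17, so a solution requires the RHS to be a perfect cube.
Strategy: iterate y from -40 to 40, compute RHS = 3·y³ + 17, and check whether it is a (positive or negative) perfect cube.
Check small values of y:
  y = 0: RHS = 17 is not a perfect cube.
  y = 1: RHS = 20 is not a perfect cube.
  y = -1: RHS = 14 is not a perfect cube.
  y = 2: RHS = 41 is not a perfect cube.
  y = -2: RHS = -7 is not a perfect cube.
  y = 3: RHS = 98 is not a perfect cube.
  y = -3: RHS = -64 = (-4)³ ⇒ x = -4 works.
Continuing the search up to |y| = 40 finds no further solutions beyond those listed.
Collected solutions: (-4, -3).

Solutions (with |y| ≤ 40): (-4, -3).


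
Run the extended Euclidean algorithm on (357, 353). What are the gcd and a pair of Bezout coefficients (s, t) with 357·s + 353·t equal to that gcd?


Euclidean algorithm on (357, 353) — divide until remainder is 0:
  357 = 1 · 353 + 4
  353 = 88 · 4 + 1
  4 = 4 · 1 + 0
gcd(357, 353) = 1.
Track Bezout coefficients alongside the remainders: start with r₀ = 357 = a·1 + b·0 (s = 1, t = 0) and r₁ = 353 = a·0 + b·1 (s = 0, t = 1); each new remainder r_{k+1} = r_{k-1} − q_k·r_k inherits s_{k+1} = s_{k-1} − q_k·s_k, t_{k+1} = t_{k-1} − q_k·t_k, so r_k = a·s_k + b·t_k at every step:
  q = 1: r = 4, s = 1 − 1·0 = 1, t = 0 − 1·1 = -1  (check: 357·1 + 353·(-1) = 4)
  q = 88: r = 1, s = 0 − 88·1 = -88, t = 1 − 88·(-1) = 89  (check: 357·(-88) + 353·89 = 1)
The row with r = 1 (the gcd) gives the Bezout coefficients s = -88, t = 89.
Result: 357 · (-88) + 353 · (89) = 1.

gcd(357, 353) = 1; s = -88, t = 89 (check: 357·(-88) + 353·89 = 1).


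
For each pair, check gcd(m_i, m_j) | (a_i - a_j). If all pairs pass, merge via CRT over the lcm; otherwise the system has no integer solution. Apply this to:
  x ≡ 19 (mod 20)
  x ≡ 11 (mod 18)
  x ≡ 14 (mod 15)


Moduli 20, 18, 15 are not pairwise coprime, so CRT works modulo lcm(m_i) when all pairwise compatibility conditions hold.
Pairwise compatibility: gcd(m_i, m_j) must divide a_i - a_j for every pair.
Merge one congruence at a time:
  Start: x ≡ 19 (mod 20).
  Combine with x ≡ 11 (mod 18): gcd(20, 18) = 2; 11 - 19 = -8, which IS divisible by 2, so compatible.
    Write x = 19 + 20·t and substitute into x ≡ 11 (mod 18): 20·t ≡ 11 − 19 = -8 (mod 18).
    Divide the congruence (and modulus) by g = 2: 10·t ≡ -4 (mod 9).
    Reduce coefficients mod 9: 1·t ≡ 5 (mod 9).
    So t ≡ 5 (mod 9).
    Then x = 19 + 20·5 = 119, valid modulo lcm(20, 18) = 180: x ≡ 119 (mod 180).
  Combine with x ≡ 14 (mod 15): gcd(180, 15) = 15; 14 - 119 = -105, which IS divisible by 15, so compatible.
    Write x = 119 + 180·t and substitute into x ≡ 14 (mod 15): 180·t ≡ 14 − 119 = -105 (mod 15).
    Divide the congruence (and modulus) by g = 15: 12·t ≡ -7 (mod 1).
    Modulo 1 every t works; take t = 0.
    Then x = 119 + 180·0 = 119, valid modulo lcm(180, 15) = 180: x ≡ 119 (mod 180).
Verify: 119 mod 20 = 19, 119 mod 18 = 11, 119 mod 15 = 14.

x ≡ 119 (mod 180).


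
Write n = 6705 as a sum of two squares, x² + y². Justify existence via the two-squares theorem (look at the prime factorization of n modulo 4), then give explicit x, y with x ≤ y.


Step 1: Factor n = 6705 = 3^2 · 5 · 149.
Step 2: Check the mod-4 condition on each prime factor: 3 ≡ 3 (mod 4), exponent 2 (must be even); 5 ≡ 1 (mod 4), exponent 1; 149 ≡ 1 (mod 4), exponent 1.
All primes ≡ 3 (mod 4) appear to even exponent (or don't appear), so by the two-squares theorem n IS expressible as a sum of two squares.
Step 3: Build a representation. Group n = k² · m with k = 3 and m = 5 · 149 = 745 (a product of primes ≡ 1 (mod 4)); a representation of m scales to one of n via (k·x)² + (k·y)² = k²(x² + y²). Each prime p ≡ 1 (mod 4) is itself a sum of two squares; find a² by testing p − a² for a perfect square:
  5: 5 − 1² = 4 = 2² ⇒ 5 = 1² + 2².
  149: 149 − 1² = 148, 149 − 2² = 145, 149 − 3² = 140, 149 − 4² = 133, 149 − 5² = 124, 149 − 6² = 113, 149 − 7² = 100 = 10² ⇒ 149 = 7² + 10².
  Combine using the Brahmagupta–Fibonacci identity (a² + b²)(c² + d²) = (ac − bd)² + (ad + bc)² = (ac + bd)² + (ad − bc)²:
  5 · 149 = 745: from (1² + 2²)(7² + 10²), take (1·7 − 2·10, 1·10 + 2·7) = (7 − 20, 10 + 14) = (-13, 24); dropping signs (only squares matter) gives (13, 24); check 13² + 24² = 169 + 576 = 745 ✓.
  Scale by k = 3: (3·13, 3·24) = (39, 72).
Step 4: Order so x ≤ y and verify: 39² + 72² = 1521 + 5184 = 6705 = n. ✓

n = 6705 = 39² + 72² (one valid representation with x ≤ y).


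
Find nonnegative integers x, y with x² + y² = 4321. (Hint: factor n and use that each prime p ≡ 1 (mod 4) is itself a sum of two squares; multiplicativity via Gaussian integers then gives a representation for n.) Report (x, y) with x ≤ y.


Step 1: Factor n = 4321 = 29 · 149.
Step 2: Check the mod-4 condition on each prime factor: 29 ≡ 1 (mod 4), exponent 1; 149 ≡ 1 (mod 4), exponent 1.
All primes ≡ 3 (mod 4) appear to even exponent (or don't appear), so by the two-squares theorem n IS expressible as a sum of two squares.
Step 3: Build a representation. Here n = 29 · 149 is a product of primes ≡ 1 (mod 4). Each prime p ≡ 1 (mod 4) is itself a sum of two squares; find a² by testing p − a² for a perfect square:
  29: 29 − 1² = 28, 29 − 2² = 25 = 5² ⇒ 29 = 2² + 5².
  149: 149 − 1² = 148, 149 − 2² = 145, 149 − 3² = 140, 149 − 4² = 133, 149 − 5² = 124, 149 − 6² = 113, 149 − 7² = 100 = 10² ⇒ 149 = 7² + 10².
  Combine using the Brahmagupta–Fibonacci identity (a² + b²)(c² + d²) = (ac − bd)² + (ad + bc)² = (ac + bd)² + (ad − bc)²:
  29 · 149 = 4321: from (2² + 5²)(7² + 10²), take (2·7 − 5·10, 2·10 + 5·7) = (14 − 50, 20 + 35) = (-36, 55); dropping signs (only squares matter) gives (36, 55); check 36² + 55² = 1296 + 3025 = 4321 ✓.
Step 4: Order so x ≤ y and verify: 36² + 55² = 1296 + 3025 = 4321 = n. ✓

n = 4321 = 36² + 55² (one valid representation with x ≤ y).


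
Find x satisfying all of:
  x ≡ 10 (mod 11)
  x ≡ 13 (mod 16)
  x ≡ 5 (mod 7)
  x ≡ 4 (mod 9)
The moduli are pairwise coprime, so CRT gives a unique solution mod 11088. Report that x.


Product of moduli M = 11 · 16 · 7 · 9 = 11088.
Merge one congruence at a time:
  Start: x ≡ 10 (mod 11).
  Combine with x ≡ 13 (mod 16); new modulus lcm = 176.
    Write x = 10 + 11·t and substitute into x ≡ 13 (mod 16): 11·t ≡ 13 − 10 = 3 (mod 16).
    The inverse of 11 mod 16 is 3 (since 11·3 = 33 = 2·16 + 1), so t ≡ 3·3 = 9 ≡ 9 (mod 16).
    Then x = 10 + 11·9 = 109, valid modulo lcm(11, 16) = 176: x ≡ 109 (mod 176).
  Combine with x ≡ 5 (mod 7); new modulus lcm = 1232.
    Write x = 109 + 176·t and substitute into x ≡ 5 (mod 7): 176·t ≡ 5 − 109 = -104 (mod 7).
    Reduce coefficients mod 7: 1·t ≡ 1 (mod 7).
    So t ≡ 1 (mod 7).
    Then x = 109 + 176·1 = 285, valid modulo lcm(176, 7) = 1232: x ≡ 285 (mod 1232).
  Combine with x ≡ 4 (mod 9); new modulus lcm = 11088.
    Write x = 285 + 1232·t and substitute into x ≡ 4 (mod 9): 1232·t ≡ 4 − 285 = -281 (mod 9).
    Reduce coefficients mod 9: 8·t ≡ 7 (mod 9).
    The inverse of 8 mod 9 is 8 (since 8·8 = 64 = 7·9 + 1), so t ≡ 8·7 = 56 ≡ 2 (mod 9).
    Then x = 285 + 1232·2 = 2749, valid modulo lcm(1232, 9) = 11088: x ≡ 2749 (mod 11088).
Verify against each original: 2749 mod 11 = 10, 2749 mod 16 = 13, 2749 mod 7 = 5, 2749 mod 9 = 4.

x ≡ 2749 (mod 11088).


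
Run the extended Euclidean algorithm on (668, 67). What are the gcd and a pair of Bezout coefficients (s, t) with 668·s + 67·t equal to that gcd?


Euclidean algorithm on (668, 67) — divide until remainder is 0:
  668 = 9 · 67 + 65
  67 = 1 · 65 + 2
  65 = 32 · 2 + 1
  2 = 2 · 1 + 0
gcd(668, 67) = 1.
Track Bezout coefficients alongside the remainders: start with r₀ = 668 = a·1 + b·0 (s = 1, t = 0) and r₁ = 67 = a·0 + b·1 (s = 0, t = 1); each new remainder r_{k+1} = r_{k-1} − q_k·r_k inherits s_{k+1} = s_{k-1} − q_k·s_k, t_{k+1} = t_{k-1} − q_k·t_k, so r_k = a·s_k + b·t_k at every step:
  q = 9: r = 65, s = 1 − 9·0 = 1, t = 0 − 9·1 = -9  (check: 668·1 + 67·(-9) = 65)
  q = 1: r = 2, s = 0 − 1·1 = -1, t = 1 − 1·(-9) = 10  (check: 668·(-1) + 67·10 = 2)
  q = 32: r = 1, s = 1 − 32·(-1) = 33, t = -9 − 32·10 = -329  (check: 668·33 + 67·(-329) = 1)
The row with r = 1 (the gcd) gives the Bezout coefficients s = 33, t = -329.
Result: 668 · (33) + 67 · (-329) = 1.

gcd(668, 67) = 1; s = 33, t = -329 (check: 668·33 + 67·(-329) = 1).


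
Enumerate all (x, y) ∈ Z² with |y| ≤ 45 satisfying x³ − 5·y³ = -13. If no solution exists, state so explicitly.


The equation is x³ - 5y³ = -13. For fixed y, x³ = 5·y³ − 13, so a solution requires the RHS to be a perfect cube.
Strategy: iterate y from -45 to 45, compute RHS = 5·y³ − 13, and check whether it is a (positive or negative) perfect cube.
Check small values of y:
  y = 0: RHS = -13 is not a perfect cube.
  y = 1: RHS = -8 = (-2)³ ⇒ x = -2 works.
  y = -1: RHS = -18 is not a perfect cube.
  y = 2: RHS = 27 = (3)³ ⇒ x = 3 works.
  y = -2: RHS = -53 is not a perfect cube.
  y = 3: RHS = 122 is not a perfect cube.
  y = -3: RHS = -148 is not a perfect cube.
Continuing, at y = -7: RHS = -1728 = (-12)³ ⇒ x = -12 works.
Searching the remaining y in |y| ≤ 45 finds no further solutions.
Collected solutions: (-2, 1), (3, 2), (-12, -7).

Solutions (with |y| ≤ 45): (-2, 1), (3, 2), (-12, -7).


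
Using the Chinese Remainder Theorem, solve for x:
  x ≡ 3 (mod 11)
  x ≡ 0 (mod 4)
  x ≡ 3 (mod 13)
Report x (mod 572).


Moduli 11, 4, 13 are pairwise coprime; by CRT there is a unique solution modulo M = 11 · 4 · 13 = 572.
Solve pairwise, accumulating the modulus:
  Start with x ≡ 3 (mod 11).
  Combine with x ≡ 0 (mod 4): since gcd(11, 4) = 1, we get a unique residue mod 44.
    Write x = 3 + 11·t and substitute into x ≡ 0 (mod 4): 11·t ≡ 0 − 3 = -3 (mod 4).
    Reduce coefficients mod 4: 3·t ≡ 1 (mod 4).
    The inverse of 3 mod 4 is 3 (since 3·3 = 9 = 2·4 + 1), so t ≡ 3·1 = 3 ≡ 3 (mod 4).
    Then x = 3 + 11·3 = 36, valid modulo lcm(11, 4) = 44: x ≡ 36 (mod 44).
  Combine with x ≡ 3 (mod 13): since gcd(44, 13) = 1, we get a unique residue mod 572.
    Write x = 36 + 44·t and substitute into x ≡ 3 (mod 13): 44·t ≡ 3 − 36 = -33 (mod 13).
    Reduce coefficients mod 13: 5·t ≡ 6 (mod 13).
    The inverse of 5 mod 13 is 8 (since 5·8 = 40 = 3·13 + 1), so t ≡ 8·6 = 48 ≡ 9 (mod 13).
    Then x = 36 + 44·9 = 432, valid modulo lcm(44, 13) = 572: x ≡ 432 (mod 572).
Verify: 432 mod 11 = 3 ✓, 432 mod 4 = 0 ✓, 432 mod 13 = 3 ✓.

x ≡ 432 (mod 572).


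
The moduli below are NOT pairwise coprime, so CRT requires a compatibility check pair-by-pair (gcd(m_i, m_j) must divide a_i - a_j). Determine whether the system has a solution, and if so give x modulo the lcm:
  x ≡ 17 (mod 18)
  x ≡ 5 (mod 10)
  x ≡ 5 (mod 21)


Moduli 18, 10, 21 are not pairwise coprime, so CRT works modulo lcm(m_i) when all pairwise compatibility conditions hold.
Pairwise compatibility: gcd(m_i, m_j) must divide a_i - a_j for every pair.
Merge one congruence at a time:
  Start: x ≡ 17 (mod 18).
  Combine with x ≡ 5 (mod 10): gcd(18, 10) = 2; 5 - 17 = -12, which IS divisible by 2, so compatible.
    Write x = 17 + 18·t and substitute into x ≡ 5 (mod 10): 18·t ≡ 5 − 17 = -12 (mod 10).
    Divide the congruence (and modulus) by g = 2: 9·t ≡ -6 (mod 5).
    Reduce coefficients mod 5: 4·t ≡ 4 (mod 5).
    The inverse of 4 mod 5 is 4 (since 4·4 = 16 = 3·5 + 1), so t ≡ 4·4 = 16 ≡ 1 (mod 5).
    Then x = 17 + 18·1 = 35, valid modulo lcm(18, 10) = 90: x ≡ 35 (mod 90).
  Combine with x ≡ 5 (mod 21): gcd(90, 21) = 3; 5 - 35 = -30, which IS divisible by 3, so compatible.
    Write x = 35 + 90·t and substitute into x ≡ 5 (mod 21): 90·t ≡ 5 − 35 = -30 (mod 21).
    Divide the congruence (and modulus) by g = 3: 30·t ≡ -10 (mod 7).
    Reduce coefficients mod 7: 2·t ≡ 4 (mod 7).
    The inverse of 2 mod 7 is 4 (since 2·4 = 8 = 1·7 + 1), so t ≡ 4·4 = 16 ≡ 2 (mod 7).
    Then x = 35 + 90·2 = 215, valid modulo lcm(90, 21) = 630: x ≡ 215 (mod 630).
Verify: 215 mod 18 = 17, 215 mod 10 = 5, 215 mod 21 = 5.

x ≡ 215 (mod 630).


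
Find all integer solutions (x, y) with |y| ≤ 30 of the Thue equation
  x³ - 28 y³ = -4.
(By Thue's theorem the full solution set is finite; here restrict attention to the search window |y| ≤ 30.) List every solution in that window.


The equation is x³ - 28y³ = -4. For fixed y, x³ = 28·y³ − 4, so a solution requires the RHS to be a perfect cube.
Strategy: iterate y from -30 to 30, compute RHS = 28·y³ − 4, and check whether it is a (positive or negative) perfect cube.
Check small values of y:
  y = 0: RHS = -4 is not a perfect cube.
  y = 1: RHS = 24 is not a perfect cube.
  y = -1: RHS = -32 is not a perfect cube.
  y = 2: RHS = 220 is not a perfect cube.
  y = -2: RHS = -228 is not a perfect cube.
  y = 3: RHS = 752 is not a perfect cube.
  y = -3: RHS = -760 is not a perfect cube.
Continuing the search up to |y| = 30 finds no solutions either.
No (x, y) in the scanned range satisfies the equation.

No integer solutions with |y| ≤ 30.


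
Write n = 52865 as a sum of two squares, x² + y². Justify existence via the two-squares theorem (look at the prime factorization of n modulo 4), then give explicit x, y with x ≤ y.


Step 1: Factor n = 52865 = 5 · 97 · 109.
Step 2: Check the mod-4 condition on each prime factor: 5 ≡ 1 (mod 4), exponent 1; 97 ≡ 1 (mod 4), exponent 1; 109 ≡ 1 (mod 4), exponent 1.
All primes ≡ 3 (mod 4) appear to even exponent (or don't appear), so by the two-squares theorem n IS expressible as a sum of two squares.
Step 3: Build a representation. Here n = 5 · 97 · 109 is a product of primes ≡ 1 (mod 4). Each prime p ≡ 1 (mod 4) is itself a sum of two squares; find a² by testing p − a² for a perfect square:
  5: 5 − 1² = 4 = 2² ⇒ 5 = 1² + 2².
  97: 97 − 1² = 96, 97 − 2² = 93, 97 − 3² = 88, 97 − 4² = 81 = 9² ⇒ 97 = 4² + 9².
  109: 109 − 1² = 108, 109 − 2² = 105, 109 − 3² = 100 = 10² ⇒ 109 = 3² + 10².
  Combine using the Brahmagupta–Fibonacci identity (a² + b²)(c² + d²) = (ac − bd)² + (ad + bc)² = (ac + bd)² + (ad − bc)²:
  5 · 97 = 485: from (1² + 2²)(4² + 9²), take (1·4 − 2·9, 1·9 + 2·4) = (4 − 18, 9 + 8) = (-14, 17); dropping signs (only squares matter) gives (14, 17); check 14² + 17² = 196 + 289 = 485 ✓.
  485 · 109 = 52865: from (14² + 17²)(3² + 10²), take (14·3 − 17·10, 14·10 + 17·3) = (42 − 170, 140 + 51) = (-128, 191); dropping signs (only squares matter) gives (128, 191); check 128² + 191² = 16384 + 36481 = 52865 ✓.
Step 4: Order so x ≤ y and verify: 128² + 191² = 16384 + 36481 = 52865 = n. ✓

n = 52865 = 128² + 191² (one valid representation with x ≤ y).


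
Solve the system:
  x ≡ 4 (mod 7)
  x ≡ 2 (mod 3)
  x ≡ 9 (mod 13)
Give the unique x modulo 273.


Moduli 7, 3, 13 are pairwise coprime; by CRT there is a unique solution modulo M = 7 · 3 · 13 = 273.
Solve pairwise, accumulating the modulus:
  Start with x ≡ 4 (mod 7).
  Combine with x ≡ 2 (mod 3): since gcd(7, 3) = 1, we get a unique residue mod 21.
    Write x = 4 + 7·t and substitute into x ≡ 2 (mod 3): 7·t ≡ 2 − 4 = -2 (mod 3).
    Reduce coefficients mod 3: 1·t ≡ 1 (mod 3).
    So t ≡ 1 (mod 3).
    Then x = 4 + 7·1 = 11, valid modulo lcm(7, 3) = 21: x ≡ 11 (mod 21).
  Combine with x ≡ 9 (mod 13): since gcd(21, 13) = 1, we get a unique residue mod 273.
    Write x = 11 + 21·t and substitute into x ≡ 9 (mod 13): 21·t ≡ 9 − 11 = -2 (mod 13).
    Reduce coefficients mod 13: 8·t ≡ 11 (mod 13).
    The inverse of 8 mod 13 is 5 (since 8·5 = 40 = 3·13 + 1), so t ≡ 5·11 = 55 ≡ 3 (mod 13).
    Then x = 11 + 21·3 = 74, valid modulo lcm(21, 13) = 273: x ≡ 74 (mod 273).
Verify: 74 mod 7 = 4 ✓, 74 mod 3 = 2 ✓, 74 mod 13 = 9 ✓.

x ≡ 74 (mod 273).


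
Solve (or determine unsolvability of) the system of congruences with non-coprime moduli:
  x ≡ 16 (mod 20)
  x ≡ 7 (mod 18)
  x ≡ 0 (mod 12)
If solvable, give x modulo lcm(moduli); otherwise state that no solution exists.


Moduli 20, 18, 12 are not pairwise coprime, so CRT works modulo lcm(m_i) when all pairwise compatibility conditions hold.
Pairwise compatibility: gcd(m_i, m_j) must divide a_i - a_j for every pair.
Merge one congruence at a time:
  Start: x ≡ 16 (mod 20).
  Combine with x ≡ 7 (mod 18): gcd(20, 18) = 2, and 7 - 16 = -9 is NOT divisible by 2.
    ⇒ system is inconsistent (no integer solution).

No solution (the system is inconsistent).


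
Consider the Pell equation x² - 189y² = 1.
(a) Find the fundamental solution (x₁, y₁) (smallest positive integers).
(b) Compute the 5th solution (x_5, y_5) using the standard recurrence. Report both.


Step 1: Find the fundamental solution (x₁, y₁) of x² - 189y² = 1.
  Expand √189 as a continued fraction. a₀ = ⌊√189⌋ = 13; iterate m_{k+1} = d_k·a_k − m_k, d_{k+1} = (189 − m_{k+1}²)/d_k, a_{k+1} = ⌊(a₀ + m_{k+1})/d_{k+1}⌋ (starting m₀ = 0, d₀ = 1), with convergents p_k = a_k·p_{k-1} + p_{k-2}, q_k = a_k·q_{k-1} + q_{k-2} (p₋₁ = 1, q₋₁ = 0):
  k = 0: a₀ = 13; p₀/q₀ = 13/1; p₀² − 189·q₀² = 169 − 189 = -20.
  k = 1: m = 13, d = 20, a = ⌊(13 + 13)/20⌋ = 1; p/q = (1·13 + 1)/(1·1 + 0) = 14/1; p² − 189·q² = 196 − 189 = 7.
  k = 2: m = 7, d = 7, a = ⌊(13 + 7)/7⌋ = 2; p/q = (2·14 + 13)/(2·1 + 1) = 41/3; p² − 189·q² = 1681 − 1701 = -20.
  k = 3: m = 7, d = 20, a = ⌊(13 + 7)/20⌋ = 1; p/q = (1·41 + 14)/(1·3 + 1) = 55/4; p² − 189·q² = 3025 − 3024 = 1.
  The first convergent with p² − 189·q² = 1 gives the fundamental solution (x₁, y₁) = (55, 4).
Step 2: Apply the recurrence (x_{n+1}, y_{n+1}) = (x₁x_n + 189y₁y_n, x₁y_n + y₁x_n) repeatedly.
  From (x_1, y_1) = (55, 4): x_2 = 55·55 + 189·4·4 = 6049; y_2 = 55·4 + 4·55 = 440.
  From (x_2, y_2) = (6049, 440): x_3 = 55·6049 + 189·4·440 = 665335; y_3 = 55·440 + 4·6049 = 48396.
  From (x_3, y_3) = (665335, 48396): x_4 = 55·665335 + 189·4·48396 = 73180801; y_4 = 55·48396 + 4·665335 = 5323120.
  From (x_4, y_4) = (73180801, 5323120): x_5 = 55·73180801 + 189·4·5323120 = 8049222775; y_5 = 55·5323120 + 4·73180801 = 585494804.
Step 3: Verify x_5² - 189·y_5² = 64789987281578700625 - 64789987281578700624 = 1 (should be 1). ✓

(x_1, y_1) = (55, 4); (x_5, y_5) = (8049222775, 585494804).


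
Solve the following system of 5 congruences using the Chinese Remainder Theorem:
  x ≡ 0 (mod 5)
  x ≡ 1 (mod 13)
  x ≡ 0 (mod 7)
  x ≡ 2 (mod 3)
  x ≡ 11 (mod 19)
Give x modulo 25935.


Product of moduli M = 5 · 13 · 7 · 3 · 19 = 25935.
Merge one congruence at a time:
  Start: x ≡ 0 (mod 5).
  Combine with x ≡ 1 (mod 13); new modulus lcm = 65.
    Write x = 0 + 5·t and substitute into x ≡ 1 (mod 13): 5·t ≡ 1 − 0 = 1 (mod 13).
    The inverse of 5 mod 13 is 8 (since 5·8 = 40 = 3·13 + 1), so t ≡ 8·1 = 8 ≡ 8 (mod 13).
    Then x = 0 + 5·8 = 40, valid modulo lcm(5, 13) = 65: x ≡ 40 (mod 65).
  Combine with x ≡ 0 (mod 7); new modulus lcm = 455.
    Write x = 40 + 65·t and substitute into x ≡ 0 (mod 7): 65·t ≡ 0 − 40 = -40 (mod 7).
    Reduce coefficients mod 7: 2·t ≡ 2 (mod 7).
    The inverse of 2 mod 7 is 4 (since 2·4 = 8 = 1·7 + 1), so t ≡ 4·2 = 8 ≡ 1 (mod 7).
    Then x = 40 + 65·1 = 105, valid modulo lcm(65, 7) = 455: x ≡ 105 (mod 455).
  Combine with x ≡ 2 (mod 3); new modulus lcm = 1365.
    Write x = 105 + 455·t and substitute into x ≡ 2 (mod 3): 455·t ≡ 2 − 105 = -103 (mod 3).
    Reduce coefficients mod 3: 2·t ≡ 2 (mod 3).
    The inverse of 2 mod 3 is 2 (since 2·2 = 4 = 1·3 + 1), so t ≡ 2·2 = 4 ≡ 1 (mod 3).
    Then x = 105 + 455·1 = 560, valid modulo lcm(455, 3) = 1365: x ≡ 560 (mod 1365).
  Combine with x ≡ 11 (mod 19); new modulus lcm = 25935.
    Write x = 560 + 1365·t and substitute into x ≡ 11 (mod 19): 1365·t ≡ 11 − 560 = -549 (mod 19).
    Reduce coefficients mod 19: 16·t ≡ 2 (mod 19).
    The inverse of 16 mod 19 is 6 (since 16·6 = 96 = 5·19 + 1), so t ≡ 6·2 = 12 ≡ 12 (mod 19).
    Then x = 560 + 1365·12 = 16940, valid modulo lcm(1365, 19) = 25935: x ≡ 16940 (mod 25935).
Verify against each original: 16940 mod 5 = 0, 16940 mod 13 = 1, 16940 mod 7 = 0, 16940 mod 3 = 2, 16940 mod 19 = 11.

x ≡ 16940 (mod 25935).


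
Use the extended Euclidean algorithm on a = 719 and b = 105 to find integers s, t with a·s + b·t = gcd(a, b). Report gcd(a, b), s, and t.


Euclidean algorithm on (719, 105) — divide until remainder is 0:
  719 = 6 · 105 + 89
  105 = 1 · 89 + 16
  89 = 5 · 16 + 9
  16 = 1 · 9 + 7
  9 = 1 · 7 + 2
  7 = 3 · 2 + 1
  2 = 2 · 1 + 0
gcd(719, 105) = 1.
Track Bezout coefficients alongside the remainders: start with r₀ = 719 = a·1 + b·0 (s = 1, t = 0) and r₁ = 105 = a·0 + b·1 (s = 0, t = 1); each new remainder r_{k+1} = r_{k-1} − q_k·r_k inherits s_{k+1} = s_{k-1} − q_k·s_k, t_{k+1} = t_{k-1} − q_k·t_k, so r_k = a·s_k + b·t_k at every step:
  q = 6: r = 89, s = 1 − 6·0 = 1, t = 0 − 6·1 = -6  (check: 719·1 + 105·(-6) = 89)
  q = 1: r = 16, s = 0 − 1·1 = -1, t = 1 − 1·(-6) = 7  (check: 719·(-1) + 105·7 = 16)
  q = 5: r = 9, s = 1 − 5·(-1) = 6, t = -6 − 5·7 = -41  (check: 719·6 + 105·(-41) = 9)
  q = 1: r = 7, s = -1 − 1·6 = -7, t = 7 − 1·(-41) = 48  (check: 719·(-7) + 105·48 = 7)
  q = 1: r = 2, s = 6 − 1·(-7) = 13, t = -41 − 1·48 = -89  (check: 719·13 + 105·(-89) = 2)
  q = 3: r = 1, s = -7 − 3·13 = -46, t = 48 − 3·(-89) = 315  (check: 719·(-46) + 105·315 = 1)
The row with r = 1 (the gcd) gives the Bezout coefficients s = -46, t = 315.
Result: 719 · (-46) + 105 · (315) = 1.

gcd(719, 105) = 1; s = -46, t = 315 (check: 719·(-46) + 105·315 = 1).


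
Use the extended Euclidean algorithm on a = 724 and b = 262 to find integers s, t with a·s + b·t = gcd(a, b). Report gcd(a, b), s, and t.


Euclidean algorithm on (724, 262) — divide until remainder is 0:
  724 = 2 · 262 + 200
  262 = 1 · 200 + 62
  200 = 3 · 62 + 14
  62 = 4 · 14 + 6
  14 = 2 · 6 + 2
  6 = 3 · 2 + 0
gcd(724, 262) = 2.
Track Bezout coefficients alongside the remainders: start with r₀ = 724 = a·1 + b·0 (s = 1, t = 0) and r₁ = 262 = a·0 + b·1 (s = 0, t = 1); each new remainder r_{k+1} = r_{k-1} − q_k·r_k inherits s_{k+1} = s_{k-1} − q_k·s_k, t_{k+1} = t_{k-1} − q_k·t_k, so r_k = a·s_k + b·t_k at every step:
  q = 2: r = 200, s = 1 − 2·0 = 1, t = 0 − 2·1 = -2  (check: 724·1 + 262·(-2) = 200)
  q = 1: r = 62, s = 0 − 1·1 = -1, t = 1 − 1·(-2) = 3  (check: 724·(-1) + 262·3 = 62)
  q = 3: r = 14, s = 1 − 3·(-1) = 4, t = -2 − 3·3 = -11  (check: 724·4 + 262·(-11) = 14)
  q = 4: r = 6, s = -1 − 4·4 = -17, t = 3 − 4·(-11) = 47  (check: 724·(-17) + 262·47 = 6)
  q = 2: r = 2, s = 4 − 2·(-17) = 38, t = -11 − 2·47 = -105  (check: 724·38 + 262·(-105) = 2)
The row with r = 2 (the gcd) gives the Bezout coefficients s = 38, t = -105.
Result: 724 · (38) + 262 · (-105) = 2.

gcd(724, 262) = 2; s = 38, t = -105 (check: 724·38 + 262·(-105) = 2).


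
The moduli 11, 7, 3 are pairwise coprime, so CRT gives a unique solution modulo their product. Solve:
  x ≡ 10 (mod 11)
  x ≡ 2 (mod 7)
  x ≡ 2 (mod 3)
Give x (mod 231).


Moduli 11, 7, 3 are pairwise coprime; by CRT there is a unique solution modulo M = 11 · 7 · 3 = 231.
Solve pairwise, accumulating the modulus:
  Start with x ≡ 10 (mod 11).
  Combine with x ≡ 2 (mod 7): since gcd(11, 7) = 1, we get a unique residue mod 77.
    Write x = 10 + 11·t and substitute into x ≡ 2 (mod 7): 11·t ≡ 2 − 10 = -8 (mod 7).
    Reduce coefficients mod 7: 4·t ≡ 6 (mod 7).
    The inverse of 4 mod 7 is 2 (since 4·2 = 8 = 1·7 + 1), so t ≡ 2·6 = 12 ≡ 5 (mod 7).
    Then x = 10 + 11·5 = 65, valid modulo lcm(11, 7) = 77: x ≡ 65 (mod 77).
  Combine with x ≡ 2 (mod 3): since gcd(77, 3) = 1, we get a unique residue mod 231.
    Write x = 65 + 77·t and substitute into x ≡ 2 (mod 3): 77·t ≡ 2 − 65 = -63 (mod 3).
    Reduce coefficients mod 3: 2·t ≡ 0 (mod 3).
    The inverse of 2 mod 3 is 2 (since 2·2 = 4 = 1·3 + 1), so t ≡ 2·0 = 0 ≡ 0 (mod 3).
    Then x = 65 + 77·0 = 65, valid modulo lcm(77, 3) = 231: x ≡ 65 (mod 231).
Verify: 65 mod 11 = 10 ✓, 65 mod 7 = 2 ✓, 65 mod 3 = 2 ✓.

x ≡ 65 (mod 231).


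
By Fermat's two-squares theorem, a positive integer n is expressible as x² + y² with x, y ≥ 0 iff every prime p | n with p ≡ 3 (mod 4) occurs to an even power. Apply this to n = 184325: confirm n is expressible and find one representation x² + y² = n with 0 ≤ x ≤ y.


Step 1: Factor n = 184325 = 5^2 · 73 · 101.
Step 2: Check the mod-4 condition on each prime factor: 5 ≡ 1 (mod 4), exponent 2; 73 ≡ 1 (mod 4), exponent 1; 101 ≡ 1 (mod 4), exponent 1.
All primes ≡ 3 (mod 4) appear to even exponent (or don't appear), so by the two-squares theorem n IS expressible as a sum of two squares.
Step 3: Build a representation. Group n = k² · m with k = 5 and m = 73 · 101 = 7373 (a product of primes ≡ 1 (mod 4)); a representation of m scales to one of n via (k·x)² + (k·y)² = k²(x² + y²). Each prime p ≡ 1 (mod 4) is itself a sum of two squares; find a² by testing p − a² for a perfect square:
  73: 73 − 1² = 72, 73 − 2² = 69, 73 − 3² = 64 = 8² ⇒ 73 = 3² + 8².
  101: 101 − 1² = 100 = 10² ⇒ 101 = 1² + 10².
  Combine using the Brahmagupta–Fibonacci identity (a² + b²)(c² + d²) = (ac − bd)² + (ad + bc)² = (ac + bd)² + (ad − bc)²:
  73 · 101 = 7373: from (3² + 8²)(1² + 10²), take (3·1 − 8·10, 3·10 + 8·1) = (3 − 80, 30 + 8) = (-77, 38); dropping signs (only squares matter) gives (77, 38); check 77² + 38² = 5929 + 1444 = 7373 ✓.
  Scale by k = 5: (5·77, 5·38) = (385, 190).
Step 4: Order so x ≤ y and verify: 190² + 385² = 36100 + 148225 = 184325 = n. ✓

n = 184325 = 190² + 385² (one valid representation with x ≤ y).


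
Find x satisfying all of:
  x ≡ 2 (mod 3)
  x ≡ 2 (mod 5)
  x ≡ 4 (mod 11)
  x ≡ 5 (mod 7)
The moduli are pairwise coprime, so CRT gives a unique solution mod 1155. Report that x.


Product of moduli M = 3 · 5 · 11 · 7 = 1155.
Merge one congruence at a time:
  Start: x ≡ 2 (mod 3).
  Combine with x ≡ 2 (mod 5); new modulus lcm = 15.
    Write x = 2 + 3·t and substitute into x ≡ 2 (mod 5): 3·t ≡ 2 − 2 = 0 (mod 5).
    The inverse of 3 mod 5 is 2 (since 3·2 = 6 = 1·5 + 1), so t ≡ 2·0 = 0 ≡ 0 (mod 5).
    Then x = 2 + 3·0 = 2, valid modulo lcm(3, 5) = 15: x ≡ 2 (mod 15).
  Combine with x ≡ 4 (mod 11); new modulus lcm = 165.
    Write x = 2 + 15·t and substitute into x ≡ 4 (mod 11): 15·t ≡ 4 − 2 = 2 (mod 11).
    Reduce coefficients mod 11: 4·t ≡ 2 (mod 11).
    The inverse of 4 mod 11 is 3 (since 4·3 = 12 = 1·11 + 1), so t ≡ 3·2 = 6 ≡ 6 (mod 11).
    Then x = 2 + 15·6 = 92, valid modulo lcm(15, 11) = 165: x ≡ 92 (mod 165).
  Combine with x ≡ 5 (mod 7); new modulus lcm = 1155.
    Write x = 92 + 165·t and substitute into x ≡ 5 (mod 7): 165·t ≡ 5 − 92 = -87 (mod 7).
    Reduce coefficients mod 7: 4·t ≡ 4 (mod 7).
    The inverse of 4 mod 7 is 2 (since 4·2 = 8 = 1·7 + 1), so t ≡ 2·4 = 8 ≡ 1 (mod 7).
    Then x = 92 + 165·1 = 257, valid modulo lcm(165, 7) = 1155: x ≡ 257 (mod 1155).
Verify against each original: 257 mod 3 = 2, 257 mod 5 = 2, 257 mod 11 = 4, 257 mod 7 = 5.

x ≡ 257 (mod 1155).


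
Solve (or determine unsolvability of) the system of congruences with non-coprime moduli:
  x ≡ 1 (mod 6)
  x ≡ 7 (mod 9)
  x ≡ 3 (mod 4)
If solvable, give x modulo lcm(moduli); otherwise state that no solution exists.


Moduli 6, 9, 4 are not pairwise coprime, so CRT works modulo lcm(m_i) when all pairwise compatibility conditions hold.
Pairwise compatibility: gcd(m_i, m_j) must divide a_i - a_j for every pair.
Merge one congruence at a time:
  Start: x ≡ 1 (mod 6).
  Combine with x ≡ 7 (mod 9): gcd(6, 9) = 3; 7 - 1 = 6, which IS divisible by 3, so compatible.
    Write x = 1 + 6·t and substitute into x ≡ 7 (mod 9): 6·t ≡ 7 − 1 = 6 (mod 9).
    Divide the congruence (and modulus) by g = 3: 2·t ≡ 2 (mod 3).
    The inverse of 2 mod 3 is 2 (since 2·2 = 4 = 1·3 + 1), so t ≡ 2·2 = 4 ≡ 1 (mod 3).
    Then x = 1 + 6·1 = 7, valid modulo lcm(6, 9) = 18: x ≡ 7 (mod 18).
  Combine with x ≡ 3 (mod 4): gcd(18, 4) = 2; 3 - 7 = -4, which IS divisible by 2, so compatible.
    Write x = 7 + 18·t and substitute into x ≡ 3 (mod 4): 18·t ≡ 3 − 7 = -4 (mod 4).
    Divide the congruence (and modulus) by g = 2: 9·t ≡ -2 (mod 2).
    Reduce coefficients mod 2: 1·t ≡ 0 (mod 2).
    So t ≡ 0 (mod 2).
    Then x = 7 + 18·0 = 7, valid modulo lcm(18, 4) = 36: x ≡ 7 (mod 36).
Verify: 7 mod 6 = 1, 7 mod 9 = 7, 7 mod 4 = 3.

x ≡ 7 (mod 36).


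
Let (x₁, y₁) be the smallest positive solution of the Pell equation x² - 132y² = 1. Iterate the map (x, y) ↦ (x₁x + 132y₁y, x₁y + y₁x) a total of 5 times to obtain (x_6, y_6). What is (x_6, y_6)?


Step 1: Find the fundamental solution (x₁, y₁) of x² - 132y² = 1.
  Expand √132 as a continued fraction. a₀ = ⌊√132⌋ = 11; iterate m_{k+1} = d_k·a_k − m_k, d_{k+1} = (132 − m_{k+1}²)/d_k, a_{k+1} = ⌊(a₀ + m_{k+1})/d_{k+1}⌋ (starting m₀ = 0, d₀ = 1), with convergents p_k = a_k·p_{k-1} + p_{k-2}, q_k = a_k·q_{k-1} + q_{k-2} (p₋₁ = 1, q₋₁ = 0):
  k = 0: a₀ = 11; p₀/q₀ = 11/1; p₀² − 132·q₀² = 121 − 132 = -11.
  k = 1: m = 11, d = 11, a = ⌊(11 + 11)/11⌋ = 2; p/q = (2·11 + 1)/(2·1 + 0) = 23/2; p² − 132·q² = 529 − 528 = 1.
  The first convergent with p² − 132·q² = 1 gives the fundamental solution (x₁, y₁) = (23, 2).
Step 2: Apply the recurrence (x_{n+1}, y_{n+1}) = (x₁x_n + 132y₁y_n, x₁y_n + y₁x_n) repeatedly.
  From (x_1, y_1) = (23, 2): x_2 = 23·23 + 132·2·2 = 1057; y_2 = 23·2 + 2·23 = 92.
  From (x_2, y_2) = (1057, 92): x_3 = 23·1057 + 132·2·92 = 48599; y_3 = 23·92 + 2·1057 = 4230.
  From (x_3, y_3) = (48599, 4230): x_4 = 23·48599 + 132·2·4230 = 2234497; y_4 = 23·4230 + 2·48599 = 194488.
  From (x_4, y_4) = (2234497, 194488): x_5 = 23·2234497 + 132·2·194488 = 102738263; y_5 = 23·194488 + 2·2234497 = 8942218.
  From (x_5, y_5) = (102738263, 8942218): x_6 = 23·102738263 + 132·2·8942218 = 4723725601; y_6 = 23·8942218 + 2·102738263 = 411147540.
Step 3: Verify x_6² - 132·y_6² = 22313583553542811201 - 22313583553542811200 = 1 (should be 1). ✓

(x_1, y_1) = (23, 2); (x_6, y_6) = (4723725601, 411147540).
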